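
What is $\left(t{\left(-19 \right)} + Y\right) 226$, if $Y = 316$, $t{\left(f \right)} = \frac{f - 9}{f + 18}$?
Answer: $77744$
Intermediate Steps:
$t{\left(f \right)} = \frac{-9 + f}{18 + f}$
$\left(t{\left(-19 \right)} + Y\right) 226 = \left(\frac{-9 - 19}{18 - 19} + 316\right) 226 = \left(\frac{1}{-1} \left(-28\right) + 316\right) 226 = \left(\left(-1\right) \left(-28\right) + 316\right) 226 = \left(28 + 316\right) 226 = 344 \cdot 226 = 77744$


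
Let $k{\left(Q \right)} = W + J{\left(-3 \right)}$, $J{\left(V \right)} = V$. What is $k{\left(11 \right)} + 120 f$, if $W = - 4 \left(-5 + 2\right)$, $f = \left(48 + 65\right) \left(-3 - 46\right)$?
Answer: $-664431$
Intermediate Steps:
$f = -5537$ ($f = 113 \left(-49\right) = -5537$)
$W = 12$ ($W = \left(-4\right) \left(-3\right) = 12$)
$k{\left(Q \right)} = 9$ ($k{\left(Q \right)} = 12 - 3 = 9$)
$k{\left(11 \right)} + 120 f = 9 + 120 \left(-5537\right) = 9 - 664440 = -664431$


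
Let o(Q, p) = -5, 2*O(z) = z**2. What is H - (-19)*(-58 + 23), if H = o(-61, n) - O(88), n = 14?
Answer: -4542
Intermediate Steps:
O(z) = z**2/2
H = -3877 (H = -5 - 88**2/2 = -5 - 7744/2 = -5 - 1*3872 = -5 - 3872 = -3877)
H - (-19)*(-58 + 23) = -3877 - (-19)*(-58 + 23) = -3877 - (-19)*(-35) = -3877 - 1*665 = -3877 - 665 = -4542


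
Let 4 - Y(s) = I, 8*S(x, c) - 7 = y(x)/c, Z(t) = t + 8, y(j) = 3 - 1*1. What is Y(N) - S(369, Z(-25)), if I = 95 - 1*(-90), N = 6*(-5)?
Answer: -24733/136 ≈ -181.86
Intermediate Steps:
y(j) = 2 (y(j) = 3 - 1 = 2)
Z(t) = 8 + t
N = -30
S(x, c) = 7/8 + 1/(4*c) (S(x, c) = 7/8 + (2/c)/8 = 7/8 + 1/(4*c))
I = 185 (I = 95 + 90 = 185)
Y(s) = -181 (Y(s) = 4 - 1*185 = 4 - 185 = -181)
Y(N) - S(369, Z(-25)) = -181 - (2 + 7*(8 - 25))/(8*(8 - 25)) = -181 - (2 + 7*(-17))/(8*(-17)) = -181 - (-1)*(2 - 119)/(8*17) = -181 - (-1)*(-117)/(8*17) = -181 - 1*117/136 = -181 - 117/136 = -24733/136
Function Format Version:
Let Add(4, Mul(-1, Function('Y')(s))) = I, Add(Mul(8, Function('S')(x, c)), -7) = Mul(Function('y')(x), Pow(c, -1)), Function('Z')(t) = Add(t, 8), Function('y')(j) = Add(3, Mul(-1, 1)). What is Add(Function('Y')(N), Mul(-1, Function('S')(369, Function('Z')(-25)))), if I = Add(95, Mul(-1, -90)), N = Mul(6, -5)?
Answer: Rational(-24733, 136) ≈ -181.86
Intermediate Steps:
Function('y')(j) = 2 (Function('y')(j) = Add(3, -1) = 2)
Function('Z')(t) = Add(8, t)
N = -30
Function('S')(x, c) = Add(Rational(7, 8), Mul(Rational(1, 4), Pow(c, -1))) (Function('S')(x, c) = Add(Rational(7, 8), Mul(Rational(1, 8), Mul(2, Pow(c, -1)))) = Add(Rational(7, 8), Mul(Rational(1, 4), Pow(c, -1))))
I = 185 (I = Add(95, 90) = 185)
Function('Y')(s) = -181 (Function('Y')(s) = Add(4, Mul(-1, 185)) = Add(4, -185) = -181)
Add(Function('Y')(N), Mul(-1, Function('S')(369, Function('Z')(-25)))) = Add(-181, Mul(-1, Mul(Rational(1, 8), Pow(Add(8, -25), -1), Add(2, Mul(7, Add(8, -25)))))) = Add(-181, Mul(-1, Mul(Rational(1, 8), Pow(-17, -1), Add(2, Mul(7, -17))))) = Add(-181, Mul(-1, Mul(Rational(1, 8), Rational(-1, 17), Add(2, -119)))) = Add(-181, Mul(-1, Mul(Rational(1, 8), Rational(-1, 17), -117))) = Add(-181, Mul(-1, Rational(117, 136))) = Add(-181, Rational(-117, 136)) = Rational(-24733, 136)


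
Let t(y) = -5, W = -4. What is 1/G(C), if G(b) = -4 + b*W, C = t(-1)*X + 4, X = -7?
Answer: -1/160 ≈ -0.0062500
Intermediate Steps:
C = 39 (C = -5*(-7) + 4 = 35 + 4 = 39)
G(b) = -4 - 4*b (G(b) = -4 + b*(-4) = -4 - 4*b)
1/G(C) = 1/(-4 - 4*39) = 1/(-4 - 156) = 1/(-160) = -1/160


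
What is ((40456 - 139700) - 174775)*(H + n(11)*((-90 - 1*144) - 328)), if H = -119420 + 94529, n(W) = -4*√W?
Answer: 6820606929 - 615994712*√11 ≈ 4.7776e+9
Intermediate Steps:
H = -24891
((40456 - 139700) - 174775)*(H + n(11)*((-90 - 1*144) - 328)) = ((40456 - 139700) - 174775)*(-24891 + (-4*√11)*((-90 - 1*144) - 328)) = (-99244 - 174775)*(-24891 + (-4*√11)*((-90 - 144) - 328)) = -274019*(-24891 + (-4*√11)*(-234 - 328)) = -274019*(-24891 - 4*√11*(-562)) = -274019*(-24891 + 2248*√11) = 6820606929 - 615994712*√11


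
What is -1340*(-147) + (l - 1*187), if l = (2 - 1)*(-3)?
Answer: 196790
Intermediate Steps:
l = -3 (l = 1*(-3) = -3)
-1340*(-147) + (l - 1*187) = -1340*(-147) + (-3 - 1*187) = 196980 + (-3 - 187) = 196980 - 190 = 196790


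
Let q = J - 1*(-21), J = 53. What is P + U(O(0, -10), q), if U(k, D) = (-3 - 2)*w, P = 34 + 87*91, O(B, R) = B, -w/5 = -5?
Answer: 7826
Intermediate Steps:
w = 25 (w = -5*(-5) = 25)
P = 7951 (P = 34 + 7917 = 7951)
q = 74 (q = 53 - 1*(-21) = 53 + 21 = 74)
U(k, D) = -125 (U(k, D) = (-3 - 2)*25 = -5*25 = -125)
P + U(O(0, -10), q) = 7951 - 125 = 7826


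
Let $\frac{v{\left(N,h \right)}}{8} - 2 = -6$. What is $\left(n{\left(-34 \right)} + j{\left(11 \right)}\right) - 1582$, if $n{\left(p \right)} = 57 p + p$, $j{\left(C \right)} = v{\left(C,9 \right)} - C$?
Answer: $-3597$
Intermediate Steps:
$v{\left(N,h \right)} = -32$ ($v{\left(N,h \right)} = 16 + 8 \left(-6\right) = 16 - 48 = -32$)
$j{\left(C \right)} = -32 - C$
$n{\left(p \right)} = 58 p$
$\left(n{\left(-34 \right)} + j{\left(11 \right)}\right) - 1582 = \left(58 \left(-34\right) - 43\right) - 1582 = \left(-1972 - 43\right) - 1582 = -2015 - 1582 = -3597$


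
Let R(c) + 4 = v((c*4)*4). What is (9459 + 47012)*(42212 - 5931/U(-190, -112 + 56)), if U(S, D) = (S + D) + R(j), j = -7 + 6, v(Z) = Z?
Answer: 634413454133/266 ≈ 2.3850e+9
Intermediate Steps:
j = -1
R(c) = -4 + 16*c (R(c) = -4 + (c*4)*4 = -4 + (4*c)*4 = -4 + 16*c)
U(S, D) = -20 + D + S (U(S, D) = (S + D) + (-4 + 16*(-1)) = (D + S) + (-4 - 16) = (D + S) - 20 = -20 + D + S)
(9459 + 47012)*(42212 - 5931/U(-190, -112 + 56)) = (9459 + 47012)*(42212 - 5931/(-20 + (-112 + 56) - 190)) = 56471*(42212 - 5931/(-20 - 56 - 190)) = 56471*(42212 - 5931/(-266)) = 56471*(42212 - 5931*(-1/266)) = 56471*(42212 + 5931/266) = 56471*(11234323/266) = 634413454133/266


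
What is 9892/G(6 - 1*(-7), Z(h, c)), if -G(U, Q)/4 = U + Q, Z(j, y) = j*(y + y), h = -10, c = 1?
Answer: 2473/7 ≈ 353.29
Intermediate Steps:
Z(j, y) = 2*j*y (Z(j, y) = j*(2*y) = 2*j*y)
G(U, Q) = -4*Q - 4*U (G(U, Q) = -4*(U + Q) = -4*(Q + U) = -4*Q - 4*U)
9892/G(6 - 1*(-7), Z(h, c)) = 9892/(-8*(-10) - 4*(6 - 1*(-7))) = 9892/(-4*(-20) - 4*(6 + 7)) = 9892/(80 - 4*13) = 9892/(80 - 52) = 9892/28 = 9892*(1/28) = 2473/7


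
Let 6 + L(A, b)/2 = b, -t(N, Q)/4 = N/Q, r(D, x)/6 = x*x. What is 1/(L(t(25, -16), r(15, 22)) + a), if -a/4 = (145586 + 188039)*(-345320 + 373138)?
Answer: -1/37123115204 ≈ -2.6937e-11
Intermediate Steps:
r(D, x) = 6*x² (r(D, x) = 6*(x*x) = 6*x²)
t(N, Q) = -4*N/Q
L(A, b) = -12 + 2*b
a = -37123121000 (a = -4*(145586 + 188039)*(-345320 + 373138) = -1334500*27818 = -4*9280780250 = -37123121000)
1/(L(t(25, -16), r(15, 22)) + a) = 1/((-12 + 2*(6*22²)) - 37123121000) = 1/((-12 + 2*(6*484)) - 37123121000) = 1/((-12 + 2*2904) - 37123121000) = 1/((-12 + 5808) - 37123121000) = 1/(5796 - 37123121000) = 1/(-37123115204) = -1/37123115204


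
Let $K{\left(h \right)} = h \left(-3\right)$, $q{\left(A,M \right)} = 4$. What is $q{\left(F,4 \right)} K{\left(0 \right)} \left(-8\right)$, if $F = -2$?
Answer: $0$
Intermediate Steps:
$K{\left(h \right)} = - 3 h$
$q{\left(F,4 \right)} K{\left(0 \right)} \left(-8\right) = 4 \left(\left(-3\right) 0\right) \left(-8\right) = 4 \cdot 0 \left(-8\right) = 0 \left(-8\right) = 0$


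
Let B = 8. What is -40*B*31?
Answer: -9920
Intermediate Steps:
-40*B*31 = -40*8*31 = -320*31 = -9920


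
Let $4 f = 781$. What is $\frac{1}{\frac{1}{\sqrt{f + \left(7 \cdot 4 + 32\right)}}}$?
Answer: $\frac{\sqrt{1021}}{2} \approx 15.977$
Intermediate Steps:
$f = \frac{781}{4}$ ($f = \frac{1}{4} \cdot 781 = \frac{781}{4} \approx 195.25$)
$\frac{1}{\frac{1}{\sqrt{f + \left(7 \cdot 4 + 32\right)}}} = \frac{1}{\frac{1}{\sqrt{\frac{781}{4} + \left(7 \cdot 4 + 32\right)}}} = \frac{1}{\frac{1}{\sqrt{\frac{781}{4} + \left(28 + 32\right)}}} = \frac{1}{\frac{1}{\sqrt{\frac{781}{4} + 60}}} = \frac{1}{\frac{1}{\sqrt{\frac{1021}{4}}}} = \frac{1}{\frac{1}{\frac{1}{2} \sqrt{1021}}} = \frac{1}{\frac{2}{1021} \sqrt{1021}} = \frac{\sqrt{1021}}{2}$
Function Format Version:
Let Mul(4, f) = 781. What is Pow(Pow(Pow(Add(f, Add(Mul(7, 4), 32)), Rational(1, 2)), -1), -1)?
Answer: Mul(Rational(1, 2), Pow(1021, Rational(1, 2))) ≈ 15.977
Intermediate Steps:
f = Rational(781, 4) (f = Mul(Rational(1, 4), 781) = Rational(781, 4) ≈ 195.25)
Pow(Pow(Pow(Add(f, Add(Mul(7, 4), 32)), Rational(1, 2)), -1), -1) = Pow(Pow(Pow(Add(Rational(781, 4), Add(Mul(7, 4), 32)), Rational(1, 2)), -1), -1) = Pow(Pow(Pow(Add(Rational(781, 4), Add(28, 32)), Rational(1, 2)), -1), -1) = Pow(Pow(Pow(Add(Rational(781, 4), 60), Rational(1, 2)), -1), -1) = Pow(Pow(Pow(Rational(1021, 4), Rational(1, 2)), -1), -1) = Pow(Pow(Mul(Rational(1, 2), Pow(1021, Rational(1, 2))), -1), -1) = Pow(Mul(Rational(2, 1021), Pow(1021, Rational(1, 2))), -1) = Mul(Rational(1, 2), Pow(1021, Rational(1, 2)))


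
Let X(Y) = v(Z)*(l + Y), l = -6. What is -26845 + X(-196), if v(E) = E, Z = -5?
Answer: -25835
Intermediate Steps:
X(Y) = 30 - 5*Y (X(Y) = -5*(-6 + Y) = 30 - 5*Y)
-26845 + X(-196) = -26845 + (30 - 5*(-196)) = -26845 + (30 + 980) = -26845 + 1010 = -25835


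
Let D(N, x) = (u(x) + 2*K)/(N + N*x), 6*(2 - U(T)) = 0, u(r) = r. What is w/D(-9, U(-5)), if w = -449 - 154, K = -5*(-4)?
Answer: 5427/14 ≈ 387.64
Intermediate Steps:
U(T) = 2 (U(T) = 2 - ⅙*0 = 2 + 0 = 2)
K = 20
w = -603
D(N, x) = (40 + x)/(N + N*x) (D(N, x) = (x + 2*20)/(N + N*x) = (x + 40)/(N + N*x) = (40 + x)/(N + N*x))
w/D(-9, U(-5)) = -603*(-9*(1 + 2)/(40 + 2)) = -603/((-⅑*42/3)) = -603/((-⅑*⅓*42)) = -603/(-14/9) = -603*(-9/14) = 5427/14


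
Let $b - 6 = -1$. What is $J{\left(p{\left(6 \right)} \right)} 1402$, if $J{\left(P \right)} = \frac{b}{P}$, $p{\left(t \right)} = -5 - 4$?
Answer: $- \frac{7010}{9} \approx -778.89$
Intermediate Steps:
$b = 5$ ($b = 6 - 1 = 5$)
$p{\left(t \right)} = -9$ ($p{\left(t \right)} = -5 - 4 = -9$)
$J{\left(P \right)} = \frac{5}{P}$
$J{\left(p{\left(6 \right)} \right)} 1402 = \frac{5}{-9} \cdot 1402 = 5 \left(- \frac{1}{9}\right) 1402 = \left(- \frac{5}{9}\right) 1402 = - \frac{7010}{9}$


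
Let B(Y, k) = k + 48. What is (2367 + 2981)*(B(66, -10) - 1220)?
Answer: -6321336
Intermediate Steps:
B(Y, k) = 48 + k
(2367 + 2981)*(B(66, -10) - 1220) = (2367 + 2981)*((48 - 10) - 1220) = 5348*(38 - 1220) = 5348*(-1182) = -6321336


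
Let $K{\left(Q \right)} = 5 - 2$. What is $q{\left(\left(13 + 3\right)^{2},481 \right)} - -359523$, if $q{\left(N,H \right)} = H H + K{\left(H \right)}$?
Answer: $590887$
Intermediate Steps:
$K{\left(Q \right)} = 3$ ($K{\left(Q \right)} = 5 - 2 = 3$)
$q{\left(N,H \right)} = 3 + H^{2}$ ($q{\left(N,H \right)} = H H + 3 = H^{2} + 3 = 3 + H^{2}$)
$q{\left(\left(13 + 3\right)^{2},481 \right)} - -359523 = \left(3 + 481^{2}\right) - -359523 = \left(3 + 231361\right) + 359523 = 231364 + 359523 = 590887$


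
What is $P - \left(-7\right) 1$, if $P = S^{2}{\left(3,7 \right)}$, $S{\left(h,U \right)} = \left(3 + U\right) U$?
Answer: $4907$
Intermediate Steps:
$S{\left(h,U \right)} = U \left(3 + U\right)$
$P = 4900$ ($P = \left(7 \left(3 + 7\right)\right)^{2} = \left(7 \cdot 10\right)^{2} = 70^{2} = 4900$)
$P - \left(-7\right) 1 = 4900 - \left(-7\right) 1 = 4900 - -7 = 4900 + 7 = 4907$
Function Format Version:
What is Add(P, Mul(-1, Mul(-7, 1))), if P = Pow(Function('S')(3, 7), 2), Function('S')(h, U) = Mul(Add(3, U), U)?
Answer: 4907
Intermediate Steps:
Function('S')(h, U) = Mul(U, Add(3, U))
P = 4900 (P = Pow(Mul(7, Add(3, 7)), 2) = Pow(Mul(7, 10), 2) = Pow(70, 2) = 4900)
Add(P, Mul(-1, Mul(-7, 1))) = Add(4900, Mul(-1, Mul(-7, 1))) = Add(4900, Mul(-1, -7)) = Add(4900, 7) = 4907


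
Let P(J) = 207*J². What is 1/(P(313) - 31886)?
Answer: 1/20247697 ≈ 4.9388e-8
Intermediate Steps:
1/(P(313) - 31886) = 1/(207*313² - 31886) = 1/(207*97969 - 31886) = 1/(20279583 - 31886) = 1/20247697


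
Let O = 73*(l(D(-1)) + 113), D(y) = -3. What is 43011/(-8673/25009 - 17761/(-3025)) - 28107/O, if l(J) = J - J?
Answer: 26829491087101707/3447661498976 ≈ 7781.9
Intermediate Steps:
l(J) = 0
O = 8249 (O = 73*(0 + 113) = 73*113 = 8249)
43011/(-8673/25009 - 17761/(-3025)) - 28107/O = 43011/(-8673/25009 - 17761/(-3025)) - 28107/8249 = 43011/(-8673*1/25009 - 17761*(-1/3025)) - 28107*1/8249 = 43011/(-8673/25009 + 17761/3025) - 28107/8249 = 43011/(417949024/75652225) - 28107/8249 = 43011*(75652225/417949024) - 28107/8249 = 3253877849475/417949024 - 28107/8249 = 26829491087101707/3447661498976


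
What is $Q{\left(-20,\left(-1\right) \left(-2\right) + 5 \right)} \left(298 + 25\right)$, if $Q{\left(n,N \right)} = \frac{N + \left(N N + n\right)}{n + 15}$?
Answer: $- \frac{11628}{5} \approx -2325.6$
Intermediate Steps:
$Q{\left(n,N \right)} = \frac{N + n + N^{2}}{15 + n}$ ($Q{\left(n,N \right)} = \frac{N + \left(N^{2} + n\right)}{15 + n} = \frac{N + \left(n + N^{2}\right)}{15 + n} = \frac{N + n + N^{2}}{15 + n}$)
$Q{\left(-20,\left(-1\right) \left(-2\right) + 5 \right)} \left(298 + 25\right) = \frac{\left(\left(-1\right) \left(-2\right) + 5\right) - 20 + \left(\left(-1\right) \left(-2\right) + 5\right)^{2}}{15 - 20} \left(298 + 25\right) = \frac{\left(2 + 5\right) - 20 + \left(2 + 5\right)^{2}}{-5} \cdot 323 = - \frac{7 - 20 + 7^{2}}{5} \cdot 323 = - \frac{7 - 20 + 49}{5} \cdot 323 = \left(- \frac{1}{5}\right) 36 \cdot 323 = \left(- \frac{36}{5}\right) 323 = - \frac{11628}{5}$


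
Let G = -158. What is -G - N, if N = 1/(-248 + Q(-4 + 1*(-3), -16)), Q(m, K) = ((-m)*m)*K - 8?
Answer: 83423/528 ≈ 158.00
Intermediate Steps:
Q(m, K) = -8 - K*m**2 (Q(m, K) = (-m**2)*K - 8 = -K*m**2 - 8 = -8 - K*m**2)
N = 1/528 (N = 1/(-248 + (-8 - 1*(-16)*(-4 + 1*(-3))**2)) = 1/(-248 + (-8 - 1*(-16)*(-4 - 3)**2)) = 1/(-248 + (-8 - 1*(-16)*(-7)**2)) = 1/(-248 + (-8 - 1*(-16)*49)) = 1/(-248 + (-8 + 784)) = 1/(-248 + 776) = 1/528 ≈ 0.0018939)
-G - N = -1*(-158) - 1*1/528 = 158 - 1/528 = 83423/528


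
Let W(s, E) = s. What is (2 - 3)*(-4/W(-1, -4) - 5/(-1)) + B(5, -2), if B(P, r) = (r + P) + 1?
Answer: -5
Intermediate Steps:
B(P, r) = 1 + P + r (B(P, r) = (P + r) + 1 = 1 + P + r)
(2 - 3)*(-4/W(-1, -4) - 5/(-1)) + B(5, -2) = (2 - 3)*(-4/(-1) - 5/(-1)) + (1 + 5 - 2) = -(-4*(-1) - 5*(-1)) + 4 = -(4 + 5) + 4 = -1*9 + 4 = -9 + 4 = -5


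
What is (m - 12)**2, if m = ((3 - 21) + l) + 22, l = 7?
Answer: 1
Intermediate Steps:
m = 11 (m = ((3 - 21) + 7) + 22 = (-18 + 7) + 22 = -11 + 22 = 11)
(m - 12)**2 = (11 - 12)**2 = (-1)**2 = 1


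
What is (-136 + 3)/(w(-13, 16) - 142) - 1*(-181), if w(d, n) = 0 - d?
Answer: 23482/129 ≈ 182.03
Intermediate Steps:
w(d, n) = -d
(-136 + 3)/(w(-13, 16) - 142) - 1*(-181) = (-136 + 3)/(-1*(-13) - 142) - 1*(-181) = -133/(13 - 142) + 181 = -133/(-129) + 181 = -133*(-1/129) + 181 = 133/129 + 181 = 23482/129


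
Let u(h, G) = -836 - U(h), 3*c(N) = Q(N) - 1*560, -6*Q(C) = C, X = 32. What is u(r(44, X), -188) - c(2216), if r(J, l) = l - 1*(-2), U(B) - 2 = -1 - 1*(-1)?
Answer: -4754/9 ≈ -528.22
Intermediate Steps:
U(B) = 2 (U(B) = 2 + (-1 - 1*(-1)) = 2 + (-1 + 1) = 2 + 0 = 2)
r(J, l) = 2 + l (r(J, l) = l + 2 = 2 + l)
Q(C) = -C/6
c(N) = -560/3 - N/18 (c(N) = (-N/6 - 1*560)/3 = (-N/6 - 560)/3 = (-560 - N/6)/3 = -560/3 - N/18)
u(h, G) = -838 (u(h, G) = -836 - 1*2 = -836 - 2 = -838)
u(r(44, X), -188) - c(2216) = -838 - (-560/3 - 1/18*2216) = -838 - (-560/3 - 1108/9) = -838 - 1*(-2788/9) = -838 + 2788/9 = -4754/9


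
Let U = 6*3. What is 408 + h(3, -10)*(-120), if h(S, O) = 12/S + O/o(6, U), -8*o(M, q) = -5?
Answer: 1848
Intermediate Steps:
U = 18
o(M, q) = 5/8 (o(M, q) = -⅛*(-5) = 5/8)
h(S, O) = 12/S + 8*O/5 (h(S, O) = 12/S + O/(5/8) = 12/S + O*(8/5) = 12/S + 8*O/5)
408 + h(3, -10)*(-120) = 408 + (12/3 + (8/5)*(-10))*(-120) = 408 + (12*(⅓) - 16)*(-120) = 408 + (4 - 16)*(-120) = 408 - 12*(-120) = 408 + 1440 = 1848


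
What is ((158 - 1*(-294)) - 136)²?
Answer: 99856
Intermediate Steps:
((158 - 1*(-294)) - 136)² = ((158 + 294) - 136)² = (452 - 136)² = 316² = 99856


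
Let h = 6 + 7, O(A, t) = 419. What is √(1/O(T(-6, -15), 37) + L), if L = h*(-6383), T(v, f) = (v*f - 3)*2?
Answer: 10*I*√145678758/419 ≈ 288.06*I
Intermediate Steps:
T(v, f) = -6 + 2*f*v (T(v, f) = (f*v - 3)*2 = (-3 + f*v)*2 = -6 + 2*f*v)
h = 13
L = -82979 (L = 13*(-6383) = -82979)
√(1/O(T(-6, -15), 37) + L) = √(1/419 - 82979) = √(-34768200/419) = 10*I*√145678758/419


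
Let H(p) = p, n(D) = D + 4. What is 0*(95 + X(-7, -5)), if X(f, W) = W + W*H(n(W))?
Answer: 0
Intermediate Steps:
n(D) = 4 + D
X(f, W) = W + W*(4 + W)
0*(95 + X(-7, -5)) = 0*(95 - 5*(5 - 5)) = 0*(95 - 5*0) = 0*(95 + 0) = 0*95 = 0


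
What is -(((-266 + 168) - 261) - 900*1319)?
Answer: 1187459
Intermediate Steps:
-(((-266 + 168) - 261) - 900*1319) = -((-98 - 261) - 1187100) = -(-359 - 1187100) = -1*(-1187459) = 1187459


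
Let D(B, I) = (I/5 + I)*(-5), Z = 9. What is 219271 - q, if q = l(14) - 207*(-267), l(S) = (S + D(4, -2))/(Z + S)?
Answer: 3772020/23 ≈ 1.6400e+5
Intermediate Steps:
D(B, I) = -6*I (D(B, I) = (I*(⅕) + I)*(-5) = (I/5 + I)*(-5) = (6*I/5)*(-5) = -6*I)
l(S) = (12 + S)/(9 + S) (l(S) = (S - 6*(-2))/(9 + S) = (S + 12)/(9 + S) = (12 + S)/(9 + S))
q = 1271213/23 (q = (12 + 14)/(9 + 14) - 207*(-267) = 26/23 + 55269 = 1271213/23 ≈ 55270.)
219271 - q = 219271 - 1*1271213/23 = 219271 - 1271213/23 = 3772020/23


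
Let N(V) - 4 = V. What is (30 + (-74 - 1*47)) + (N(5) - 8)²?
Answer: -90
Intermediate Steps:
N(V) = 4 + V
(30 + (-74 - 1*47)) + (N(5) - 8)² = (30 + (-74 - 1*47)) + ((4 + 5) - 8)² = (30 + (-74 - 47)) + (9 - 8)² = (30 - 121) + 1² = -91 + 1 = -90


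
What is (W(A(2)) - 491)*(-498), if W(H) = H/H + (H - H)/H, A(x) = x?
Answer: 244020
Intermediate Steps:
W(H) = 1 (W(H) = 1 + 0/H = 1 + 0 = 1)
(W(A(2)) - 491)*(-498) = (1 - 491)*(-498) = -490*(-498) = 244020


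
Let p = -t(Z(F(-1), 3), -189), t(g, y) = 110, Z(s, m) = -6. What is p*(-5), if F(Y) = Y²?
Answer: 550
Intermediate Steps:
p = -110 (p = -1*110 = -110)
p*(-5) = -110*(-5) = 550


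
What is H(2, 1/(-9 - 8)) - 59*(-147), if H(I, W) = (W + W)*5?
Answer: 147431/17 ≈ 8672.4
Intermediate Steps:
H(I, W) = 10*W (H(I, W) = (2*W)*5 = 10*W)
H(2, 1/(-9 - 8)) - 59*(-147) = 10/(-9 - 8) - 59*(-147) = 10/(-17) + 8673 = 10*(-1/17) + 8673 = -10/17 + 8673 = 147431/17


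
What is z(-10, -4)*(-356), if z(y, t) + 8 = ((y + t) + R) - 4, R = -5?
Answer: 11036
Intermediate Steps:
z(y, t) = -17 + t + y (z(y, t) = -8 + (((y + t) - 5) - 4) = -8 + (((t + y) - 5) - 4) = -8 + ((-5 + t + y) - 4) = -8 + (-9 + t + y) = -17 + t + y)
z(-10, -4)*(-356) = (-17 - 4 - 10)*(-356) = -31*(-356) = 11036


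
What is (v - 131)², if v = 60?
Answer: 5041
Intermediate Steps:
(v - 131)² = (60 - 131)² = (-71)² = 5041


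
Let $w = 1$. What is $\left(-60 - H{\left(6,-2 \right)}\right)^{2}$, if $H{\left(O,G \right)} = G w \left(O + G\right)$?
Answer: $2704$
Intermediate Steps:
$H{\left(O,G \right)} = G \left(G + O\right)$ ($H{\left(O,G \right)} = G 1 \left(O + G\right) = G \left(G + O\right)$)
$\left(-60 - H{\left(6,-2 \right)}\right)^{2} = \left(-60 - - 2 \left(-2 + 6\right)\right)^{2} = \left(-60 - \left(-2\right) 4\right)^{2} = \left(-60 - -8\right)^{2} = \left(-60 + 8\right)^{2} = \left(-52\right)^{2} = 2704$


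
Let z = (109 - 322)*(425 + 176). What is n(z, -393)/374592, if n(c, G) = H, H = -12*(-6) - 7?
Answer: 65/374592 ≈ 0.00017352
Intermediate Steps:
z = -128013 (z = -213*601 = -128013)
H = 65 (H = 72 - 7 = 65)
n(c, G) = 65
n(z, -393)/374592 = 65/374592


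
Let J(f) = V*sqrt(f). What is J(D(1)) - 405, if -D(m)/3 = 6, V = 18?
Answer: -405 + 54*I*sqrt(2) ≈ -405.0 + 76.368*I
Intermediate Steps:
D(m) = -18 (D(m) = -3*6 = -18)
J(f) = 18*sqrt(f)
J(D(1)) - 405 = 18*sqrt(-18) - 405 = 18*(3*I*sqrt(2)) - 405 = 54*I*sqrt(2) - 405 = -405 + 54*I*sqrt(2)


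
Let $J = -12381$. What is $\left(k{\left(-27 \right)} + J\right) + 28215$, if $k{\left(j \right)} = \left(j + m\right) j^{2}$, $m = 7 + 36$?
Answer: $27498$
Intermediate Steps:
$m = 43$
$k{\left(j \right)} = j^{2} \left(43 + j\right)$ ($k{\left(j \right)} = \left(j + 43\right) j^{2} = \left(43 + j\right) j^{2} = j^{2} \left(43 + j\right)$)
$\left(k{\left(-27 \right)} + J\right) + 28215 = \left(\left(-27\right)^{2} \left(43 - 27\right) - 12381\right) + 28215 = \left(729 \cdot 16 - 12381\right) + 28215 = \left(11664 - 12381\right) + 28215 = -717 + 28215 = 27498$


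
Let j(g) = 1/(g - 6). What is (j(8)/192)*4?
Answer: 1/96 ≈ 0.010417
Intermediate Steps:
j(g) = 1/(-6 + g)
(j(8)/192)*4 = (1/((-6 + 8)*192))*4 = ((1/192)/2)*4 = ((½)*(1/192))*4 = (1/384)*4 = 1/96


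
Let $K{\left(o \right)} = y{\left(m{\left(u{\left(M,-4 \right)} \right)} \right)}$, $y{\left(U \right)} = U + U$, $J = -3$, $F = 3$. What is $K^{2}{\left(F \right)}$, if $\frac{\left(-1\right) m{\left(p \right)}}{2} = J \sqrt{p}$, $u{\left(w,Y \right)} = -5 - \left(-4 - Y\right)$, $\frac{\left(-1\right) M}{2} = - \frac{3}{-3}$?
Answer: $-720$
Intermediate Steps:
$M = -2$ ($M = - 2 \left(- \frac{3}{-3}\right) = - 2 \left(\left(-3\right) \left(- \frac{1}{3}\right)\right) = \left(-2\right) 1 = -2$)
$u{\left(w,Y \right)} = -1 + Y$ ($u{\left(w,Y \right)} = -5 + \left(4 + Y\right) = -1 + Y$)
$m{\left(p \right)} = 6 \sqrt{p}$ ($m{\left(p \right)} = - 2 \left(- 3 \sqrt{p}\right) = 6 \sqrt{p}$)
$y{\left(U \right)} = 2 U$
$K{\left(o \right)} = 12 i \sqrt{5}$ ($K{\left(o \right)} = 2 \cdot 6 \sqrt{-1 - 4} = 2 \cdot 6 \sqrt{-5} = 2 \cdot 6 i \sqrt{5} = 12 i \sqrt{5}$)
$K^{2}{\left(F \right)} = \left(12 i \sqrt{5}\right)^{2} = -720$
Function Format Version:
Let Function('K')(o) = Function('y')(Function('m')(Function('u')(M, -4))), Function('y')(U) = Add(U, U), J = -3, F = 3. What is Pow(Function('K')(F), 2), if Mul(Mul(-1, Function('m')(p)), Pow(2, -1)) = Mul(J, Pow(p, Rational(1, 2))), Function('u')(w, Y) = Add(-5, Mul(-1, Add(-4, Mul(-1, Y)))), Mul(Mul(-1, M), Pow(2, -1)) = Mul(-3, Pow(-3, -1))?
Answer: -720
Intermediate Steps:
M = -2 (M = Mul(-2, Mul(-3, Pow(-3, -1))) = Mul(-2, Mul(-3, Rational(-1, 3))) = Mul(-2, 1) = -2)
Function('u')(w, Y) = Add(-1, Y) (Function('u')(w, Y) = Add(-5, Add(4, Y)) = Add(-1, Y))
Function('m')(p) = Mul(6, Pow(p, Rational(1, 2))) (Function('m')(p) = Mul(-2, Mul(-3, Pow(p, Rational(1, 2)))) = Mul(6, Pow(p, Rational(1, 2))))
Function('y')(U) = Mul(2, U)
Function('K')(o) = Mul(12, I, Pow(5, Rational(1, 2))) (Function('K')(o) = Mul(2, Mul(6, Pow(Add(-1, -4), Rational(1, 2)))) = Mul(2, Mul(6, Pow(-5, Rational(1, 2)))) = Mul(2, Mul(6, Mul(I, Pow(5, Rational(1, 2))))) = Mul(2, Mul(6, I, Pow(5, Rational(1, 2)))) = Mul(12, I, Pow(5, Rational(1, 2))))
Pow(Function('K')(F), 2) = Pow(Mul(12, I, Pow(5, Rational(1, 2))), 2) = -720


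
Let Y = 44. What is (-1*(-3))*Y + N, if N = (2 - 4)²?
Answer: 136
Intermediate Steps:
N = 4 (N = (-2)² = 4)
(-1*(-3))*Y + N = -1*(-3)*44 + 4 = 3*44 + 4 = 132 + 4 = 136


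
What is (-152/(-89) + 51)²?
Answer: 22005481/7921 ≈ 2778.1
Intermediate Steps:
(-152/(-89) + 51)² = (-152*(-1/89) + 51)² = (152/89 + 51)² = (4691/89)² = 22005481/7921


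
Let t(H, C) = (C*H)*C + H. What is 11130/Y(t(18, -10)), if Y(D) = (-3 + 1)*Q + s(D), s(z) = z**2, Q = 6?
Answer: 1855/550852 ≈ 0.0033675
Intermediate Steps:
t(H, C) = H + H*C**2 (t(H, C) = H*C**2 + H = H + H*C**2)
Y(D) = -12 + D**2 (Y(D) = (-3 + 1)*6 + D**2 = -2*6 + D**2 = -12 + D**2)
11130/Y(t(18, -10)) = 11130/(-12 + (18*(1 + (-10)**2))**2) = 11130/(-12 + (18*(1 + 100))**2) = 11130/(-12 + (18*101)**2) = 11130/(-12 + 1818**2) = 11130/(-12 + 3305124) = 11130/3305112 = 11130*(1/3305112) = 1855/550852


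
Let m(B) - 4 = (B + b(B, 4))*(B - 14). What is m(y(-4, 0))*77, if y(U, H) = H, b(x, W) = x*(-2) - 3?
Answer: 3542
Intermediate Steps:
b(x, W) = -3 - 2*x (b(x, W) = -2*x - 3 = -3 - 2*x)
m(B) = 4 + (-14 + B)*(-3 - B) (m(B) = 4 + (B + (-3 - 2*B))*(B - 14) = 4 + (-3 - B)*(-14 + B) = 4 + (-14 + B)*(-3 - B))
m(y(-4, 0))*77 = (46 - 1*0² + 11*0)*77 = (46 - 1*0 + 0)*77 = (46 + 0 + 0)*77 = 46*77 = 3542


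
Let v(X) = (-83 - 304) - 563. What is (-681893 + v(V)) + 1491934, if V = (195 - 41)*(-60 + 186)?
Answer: 809091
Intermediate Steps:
V = 19404 (V = 154*126 = 19404)
v(X) = -950 (v(X) = -387 - 563 = -950)
(-681893 + v(V)) + 1491934 = (-681893 - 950) + 1491934 = -682843 + 1491934 = 809091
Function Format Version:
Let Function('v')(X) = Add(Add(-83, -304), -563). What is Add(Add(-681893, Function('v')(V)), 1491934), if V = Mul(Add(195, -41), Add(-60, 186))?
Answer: 809091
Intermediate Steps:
V = 19404 (V = Mul(154, 126) = 19404)
Function('v')(X) = -950 (Function('v')(X) = Add(-387, -563) = -950)
Add(Add(-681893, Function('v')(V)), 1491934) = Add(Add(-681893, -950), 1491934) = Add(-682843, 1491934) = 809091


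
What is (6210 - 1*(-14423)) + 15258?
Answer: 35891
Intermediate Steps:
(6210 - 1*(-14423)) + 15258 = (6210 + 14423) + 15258 = 20633 + 15258 = 35891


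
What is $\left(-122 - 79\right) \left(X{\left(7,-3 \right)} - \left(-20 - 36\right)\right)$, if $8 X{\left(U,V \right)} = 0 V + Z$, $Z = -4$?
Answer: $- \frac{22311}{2} \approx -11156.0$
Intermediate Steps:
$X{\left(U,V \right)} = - \frac{1}{2}$ ($X{\left(U,V \right)} = \frac{0 V - 4}{8} = \frac{0 - 4}{8} = \frac{1}{8} \left(-4\right) = - \frac{1}{2}$)
$\left(-122 - 79\right) \left(X{\left(7,-3 \right)} - \left(-20 - 36\right)\right) = \left(-122 - 79\right) \left(- \frac{1}{2} - \left(-20 - 36\right)\right) = - 201 \left(- \frac{1}{2} - \left(-20 - 36\right)\right) = - 201 \left(- \frac{1}{2} - -56\right) = - 201 \left(- \frac{1}{2} + 56\right) = \left(-201\right) \frac{111}{2} = - \frac{22311}{2}$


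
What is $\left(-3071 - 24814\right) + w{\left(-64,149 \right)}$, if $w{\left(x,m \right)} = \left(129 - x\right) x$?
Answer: $-40237$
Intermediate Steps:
$w{\left(x,m \right)} = x \left(129 - x\right)$
$\left(-3071 - 24814\right) + w{\left(-64,149 \right)} = \left(-3071 - 24814\right) - 64 \left(129 - -64\right) = -27885 - 64 \left(129 + 64\right) = -27885 - 12352 = -40237$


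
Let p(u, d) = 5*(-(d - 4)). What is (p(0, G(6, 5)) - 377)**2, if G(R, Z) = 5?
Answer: 145924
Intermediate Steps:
p(u, d) = 20 - 5*d (p(u, d) = 5*(-(-4 + d)) = 5*(4 - d) = 20 - 5*d)
(p(0, G(6, 5)) - 377)**2 = ((20 - 5*5) - 377)**2 = ((20 - 25) - 377)**2 = (-5 - 377)**2 = (-382)**2 = 145924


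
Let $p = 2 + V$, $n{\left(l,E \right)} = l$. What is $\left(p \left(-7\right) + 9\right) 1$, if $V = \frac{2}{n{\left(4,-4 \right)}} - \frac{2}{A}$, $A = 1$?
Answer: $\frac{11}{2} \approx 5.5$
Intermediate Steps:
$V = - \frac{3}{2}$ ($V = \frac{2}{4} - \frac{2}{1} = 2 \cdot \frac{1}{4} - 2 = \frac{1}{2} - 2 = - \frac{3}{2} \approx -1.5$)
$p = \frac{1}{2}$ ($p = 2 - \frac{3}{2} = \frac{1}{2} \approx 0.5$)
$\left(p \left(-7\right) + 9\right) 1 = \left(\frac{1}{2} \left(-7\right) + 9\right) 1 = \left(- \frac{7}{2} + 9\right) 1 = \frac{11}{2} \cdot 1 = \frac{11}{2}$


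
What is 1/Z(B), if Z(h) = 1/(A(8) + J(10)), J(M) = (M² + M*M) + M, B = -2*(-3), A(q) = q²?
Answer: 274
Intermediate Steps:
B = 6
J(M) = M + 2*M² (J(M) = (M² + M²) + M = 2*M² + M = M + 2*M²)
Z(h) = 1/274 (Z(h) = 1/(8² + 10*(1 + 2*10)) = 1/(64 + 10*(1 + 20)) = 1/(64 + 10*21) = 1/(64 + 210) = 1/274)
1/Z(B) = 1/(1/274) = 274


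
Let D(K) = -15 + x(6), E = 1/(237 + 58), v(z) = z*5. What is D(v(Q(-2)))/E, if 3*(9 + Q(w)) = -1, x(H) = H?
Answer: -2655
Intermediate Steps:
Q(w) = -28/3 (Q(w) = -9 + (⅓)*(-1) = -9 - ⅓ = -28/3)
v(z) = 5*z
E = 1/295 ≈ 0.0033898
D(K) = -9 (D(K) = -15 + 6 = -9)
D(v(Q(-2)))/E = -9/1/295 = -9*295 = -2655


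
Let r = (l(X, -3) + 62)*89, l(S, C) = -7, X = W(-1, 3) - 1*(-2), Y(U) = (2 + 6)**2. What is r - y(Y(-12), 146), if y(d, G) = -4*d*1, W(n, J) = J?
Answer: 5151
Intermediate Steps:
Y(U) = 64 (Y(U) = 8**2 = 64)
X = 5 (X = 3 - 1*(-2) = 3 + 2 = 5)
y(d, G) = -4*d
r = 4895 (r = (-7 + 62)*89 = 55*89 = 4895)
r - y(Y(-12), 146) = 4895 - (-4)*64 = 4895 - 1*(-256) = 4895 + 256 = 5151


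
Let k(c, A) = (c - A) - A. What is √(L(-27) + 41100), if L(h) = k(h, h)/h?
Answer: √41099 ≈ 202.73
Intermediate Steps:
k(c, A) = c - 2*A
L(h) = -1 (L(h) = (h - 2*h)/h = (-h)/h = -1)
√(L(-27) + 41100) = √(-1 + 41100) = √41099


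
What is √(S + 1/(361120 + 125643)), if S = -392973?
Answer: I*√93110322408039674/486763 ≈ 626.88*I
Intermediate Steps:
√(S + 1/(361120 + 125643)) = √(-392973 + 1/(361120 + 125643)) = √(-392973 + 1/486763) = √(-191284716398/486763) = I*√93110322408039674/486763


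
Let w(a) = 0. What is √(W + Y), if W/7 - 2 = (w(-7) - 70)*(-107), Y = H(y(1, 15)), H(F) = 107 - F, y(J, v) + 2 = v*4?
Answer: √52493 ≈ 229.11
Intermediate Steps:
y(J, v) = -2 + 4*v (y(J, v) = -2 + v*4 = -2 + 4*v)
Y = 49 (Y = 107 - (-2 + 4*15) = 107 - (-2 + 60) = 107 - 1*58 = 107 - 58 = 49)
W = 52444 (W = 14 + 7*((0 - 70)*(-107)) = 14 + 7*(-70*(-107)) = 14 + 7*7490 = 14 + 52430 = 52444)
√(W + Y) = √(52444 + 49) = √52493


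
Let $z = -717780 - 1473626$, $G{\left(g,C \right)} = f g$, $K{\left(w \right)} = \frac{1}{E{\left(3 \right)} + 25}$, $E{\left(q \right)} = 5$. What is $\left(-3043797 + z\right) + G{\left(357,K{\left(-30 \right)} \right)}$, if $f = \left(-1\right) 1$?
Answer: $-5235560$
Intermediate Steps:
$f = -1$
$K{\left(w \right)} = \frac{1}{30}$ ($K{\left(w \right)} = \frac{1}{5 + 25} = \frac{1}{30}$)
$G{\left(g,C \right)} = - g$
$z = -2191406$ ($z = -717780 - 1473626 = -2191406$)
$\left(-3043797 + z\right) + G{\left(357,K{\left(-30 \right)} \right)} = \left(-3043797 - 2191406\right) - 357 = -5235203 - 357 = -5235560$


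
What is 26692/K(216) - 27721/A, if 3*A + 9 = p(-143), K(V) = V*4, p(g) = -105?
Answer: 164245/216 ≈ 760.39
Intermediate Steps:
K(V) = 4*V
A = -38 (A = -3 + (⅓)*(-105) = -3 - 35 = -38)
26692/K(216) - 27721/A = 26692/((4*216)) - 27721/(-38) = 26692/864 - 27721*(-1/38) = 26692*(1/864) + 1459/2 = 6673/216 + 1459/2 = 164245/216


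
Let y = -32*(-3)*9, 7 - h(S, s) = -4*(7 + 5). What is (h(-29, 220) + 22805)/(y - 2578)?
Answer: -11430/857 ≈ -13.337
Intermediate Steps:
h(S, s) = 55 (h(S, s) = 7 - (-4)*(7 + 5) = 7 - (-4)*12 = 7 - 1*(-48) = 7 + 48 = 55)
y = 864 (y = 96*9 = 864)
(h(-29, 220) + 22805)/(y - 2578) = (55 + 22805)/(864 - 2578) = 22860/(-1714) = 22860*(-1/1714) = -11430/857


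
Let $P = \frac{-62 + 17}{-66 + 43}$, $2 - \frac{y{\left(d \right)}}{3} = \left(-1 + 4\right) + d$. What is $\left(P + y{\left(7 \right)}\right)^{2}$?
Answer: $\frac{257049}{529} \approx 485.92$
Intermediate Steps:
$y{\left(d \right)} = -3 - 3 d$ ($y{\left(d \right)} = 6 - 3 \left(\left(-1 + 4\right) + d\right) = 6 - 3 \left(3 + d\right) = 6 - \left(9 + 3 d\right) = -3 - 3 d$)
$P = \frac{45}{23}$ ($P = - \frac{45}{-23} = \left(-45\right) \left(- \frac{1}{23}\right) = \frac{45}{23} \approx 1.9565$)
$\left(P + y{\left(7 \right)}\right)^{2} = \left(\frac{45}{23} - 24\right)^{2} = \left(- \frac{507}{23}\right)^{2} = \frac{257049}{529}$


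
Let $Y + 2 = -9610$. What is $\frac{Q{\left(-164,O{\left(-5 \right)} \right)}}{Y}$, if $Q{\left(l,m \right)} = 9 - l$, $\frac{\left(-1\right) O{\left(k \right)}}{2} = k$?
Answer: $- \frac{173}{9612} \approx -0.017998$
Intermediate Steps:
$O{\left(k \right)} = - 2 k$
$Y = -9612$ ($Y = -2 - 9610 = -9612$)
$\frac{Q{\left(-164,O{\left(-5 \right)} \right)}}{Y} = \frac{9 - -164}{-9612} = \left(9 + 164\right) \left(- \frac{1}{9612}\right) = 173 \left(- \frac{1}{9612}\right) = - \frac{173}{9612}$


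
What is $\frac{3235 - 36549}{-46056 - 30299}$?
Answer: $\frac{33314}{76355} \approx 0.4363$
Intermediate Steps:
$\frac{3235 - 36549}{-46056 - 30299} = - \frac{33314}{-76355} = \left(-33314\right) \left(- \frac{1}{76355}\right) = \frac{33314}{76355}$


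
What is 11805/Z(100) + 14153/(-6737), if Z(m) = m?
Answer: 15622997/134740 ≈ 115.95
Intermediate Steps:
11805/Z(100) + 14153/(-6737) = 11805/100 + 14153/(-6737) = 11805*(1/100) + 14153*(-1/6737) = 2361/20 - 14153/6737 = 15622997/134740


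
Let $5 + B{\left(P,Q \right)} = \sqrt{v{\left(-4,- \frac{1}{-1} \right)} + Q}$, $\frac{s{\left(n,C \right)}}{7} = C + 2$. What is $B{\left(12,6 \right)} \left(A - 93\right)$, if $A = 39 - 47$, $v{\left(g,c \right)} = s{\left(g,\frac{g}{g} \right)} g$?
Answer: $505 - 101 i \sqrt{78} \approx 505.0 - 892.01 i$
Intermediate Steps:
$s{\left(n,C \right)} = 14 + 7 C$ ($s{\left(n,C \right)} = 7 \left(C + 2\right) = 7 \left(2 + C\right) = 14 + 7 C$)
$v{\left(g,c \right)} = 21 g$ ($v{\left(g,c \right)} = \left(14 + 7 \frac{g}{g}\right) g = \left(14 + 7 \cdot 1\right) g = \left(14 + 7\right) g = 21 g$)
$A = -8$ ($A = 39 - 47 = -8$)
$B{\left(P,Q \right)} = -5 + \sqrt{-84 + Q}$ ($B{\left(P,Q \right)} = -5 + \sqrt{21 \left(-4\right) + Q} = -5 + \sqrt{-84 + Q}$)
$B{\left(12,6 \right)} \left(A - 93\right) = \left(-5 + \sqrt{-84 + 6}\right) \left(-8 - 93\right) = \left(-5 + \sqrt{-78}\right) \left(-101\right) = \left(-5 + i \sqrt{78}\right) \left(-101\right) = 505 - 101 i \sqrt{78}$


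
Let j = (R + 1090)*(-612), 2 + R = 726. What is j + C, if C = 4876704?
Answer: 3766536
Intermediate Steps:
R = 724 (R = -2 + 726 = 724)
j = -1110168 (j = (724 + 1090)*(-612) = 1814*(-612) = -1110168)
j + C = -1110168 + 4876704 = 3766536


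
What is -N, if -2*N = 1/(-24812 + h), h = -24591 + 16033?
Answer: -1/66740 ≈ -1.4984e-5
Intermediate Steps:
h = -8558
N = 1/66740 (N = -1/(2*(-24812 - 8558)) = -1/2/(-33370) = -1/2*(-1/33370) = 1/66740 ≈ 1.4984e-5)
-N = -1*1/66740 = -1/66740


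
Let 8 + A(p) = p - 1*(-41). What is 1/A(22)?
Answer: 1/55 ≈ 0.018182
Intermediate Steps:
A(p) = 33 + p (A(p) = -8 + (p - 1*(-41)) = -8 + (p + 41) = -8 + (41 + p) = 33 + p)
1/A(22) = 1/(33 + 22) = 1/55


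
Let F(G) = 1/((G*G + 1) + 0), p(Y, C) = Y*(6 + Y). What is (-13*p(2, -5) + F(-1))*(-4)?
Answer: 830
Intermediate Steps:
F(G) = 1/(1 + G²) (F(G) = 1/((G² + 1) + 0) = 1/((1 + G²) + 0) = 1/(1 + G²))
(-13*p(2, -5) + F(-1))*(-4) = (-26*(6 + 2) + 1/(1 + (-1)²))*(-4) = (-26*8 + 1/(1 + 1))*(-4) = (-13*16 + 1/2)*(-4) = (-208 + ½)*(-4) = -415/2*(-4) = 830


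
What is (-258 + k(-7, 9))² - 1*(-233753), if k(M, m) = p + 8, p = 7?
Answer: 292802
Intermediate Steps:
k(M, m) = 15 (k(M, m) = 7 + 8 = 15)
(-258 + k(-7, 9))² - 1*(-233753) = (-258 + 15)² - 1*(-233753) = (-243)² + 233753 = 59049 + 233753 = 292802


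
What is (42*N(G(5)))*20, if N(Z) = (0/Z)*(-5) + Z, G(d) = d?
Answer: 4200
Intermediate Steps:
N(Z) = Z (N(Z) = 0*(-5) + Z = 0 + Z = Z)
(42*N(G(5)))*20 = (42*5)*20 = 210*20 = 4200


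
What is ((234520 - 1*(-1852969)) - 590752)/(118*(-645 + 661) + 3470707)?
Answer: 1496737/3472595 ≈ 0.43101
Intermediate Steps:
((234520 - 1*(-1852969)) - 590752)/(118*(-645 + 661) + 3470707) = ((234520 + 1852969) - 590752)/(118*16 + 3470707) = (2087489 - 590752)/(1888 + 3470707) = 1496737/3472595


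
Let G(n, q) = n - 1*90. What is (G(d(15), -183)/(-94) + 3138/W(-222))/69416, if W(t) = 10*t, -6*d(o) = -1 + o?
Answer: -11249/1810716360 ≈ -6.2125e-6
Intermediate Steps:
d(o) = ⅙ - o/6 (d(o) = -(-1 + o)/6 = ⅙ - o/6)
G(n, q) = -90 + n (G(n, q) = n - 90 = -90 + n)
(G(d(15), -183)/(-94) + 3138/W(-222))/69416 = ((-90 + (⅙ - ⅙*15))/(-94) + 3138/((10*(-222))))/69416 = ((-90 + (⅙ - 5/2))*(-1/94) + 3138/(-2220))*(1/69416) = ((-90 - 7/3)*(-1/94) + 3138*(-1/2220))*(1/69416) = (-277/3*(-1/94) - 523/370)*(1/69416) = (277/282 - 523/370)*(1/69416) = -11249/26085*1/69416 = -11249/1810716360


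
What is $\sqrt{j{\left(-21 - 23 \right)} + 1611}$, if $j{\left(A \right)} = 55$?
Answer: $7 \sqrt{34} \approx 40.817$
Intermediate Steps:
$\sqrt{j{\left(-21 - 23 \right)} + 1611} = \sqrt{55 + 1611} = \sqrt{1666} = 7 \sqrt{34}$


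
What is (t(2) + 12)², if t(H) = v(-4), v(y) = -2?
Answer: 100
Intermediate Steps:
t(H) = -2
(t(2) + 12)² = (-2 + 12)² = 10² = 100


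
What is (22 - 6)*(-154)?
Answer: -2464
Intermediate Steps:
(22 - 6)*(-154) = 16*(-154) = -2464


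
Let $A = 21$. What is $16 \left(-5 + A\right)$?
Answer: $256$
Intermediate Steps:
$16 \left(-5 + A\right) = 16 \left(-5 + 21\right) = 16 \cdot 16 = 256$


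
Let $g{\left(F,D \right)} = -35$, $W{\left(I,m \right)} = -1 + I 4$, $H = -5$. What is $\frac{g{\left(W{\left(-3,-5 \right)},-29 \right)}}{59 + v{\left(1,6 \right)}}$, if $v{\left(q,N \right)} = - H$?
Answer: $- \frac{35}{64} \approx -0.54688$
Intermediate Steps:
$W{\left(I,m \right)} = -1 + 4 I$
$v{\left(q,N \right)} = 5$ ($v{\left(q,N \right)} = \left(-1\right) \left(-5\right) = 5$)
$\frac{g{\left(W{\left(-3,-5 \right)},-29 \right)}}{59 + v{\left(1,6 \right)}} = \frac{1}{59 + 5} \left(-35\right) = \frac{1}{64} \left(-35\right) = - \frac{35}{64}$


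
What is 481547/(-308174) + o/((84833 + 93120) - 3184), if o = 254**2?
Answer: -64277333859/53859261806 ≈ -1.1934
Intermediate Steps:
o = 64516
481547/(-308174) + o/((84833 + 93120) - 3184) = 481547/(-308174) + 64516/((84833 + 93120) - 3184) = 481547*(-1/308174) + 64516/(177953 - 3184) = -481547/308174 + 64516/174769 = -64277333859/53859261806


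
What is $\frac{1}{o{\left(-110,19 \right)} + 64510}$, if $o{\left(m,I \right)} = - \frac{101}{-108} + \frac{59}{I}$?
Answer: $\frac{2052}{132382811} \approx 1.55 \cdot 10^{-5}$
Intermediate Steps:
$o{\left(m,I \right)} = \frac{101}{108} + \frac{59}{I}$ ($o{\left(m,I \right)} = \left(-101\right) \left(- \frac{1}{108}\right) + \frac{59}{I} = \frac{101}{108} + \frac{59}{I}$)
$\frac{1}{o{\left(-110,19 \right)} + 64510} = \frac{1}{\left(\frac{101}{108} + \frac{59}{19}\right) + 64510} = \frac{1}{\frac{8291}{2052} + 64510} = \frac{1}{\frac{132382811}{2052}} = \frac{2052}{132382811}$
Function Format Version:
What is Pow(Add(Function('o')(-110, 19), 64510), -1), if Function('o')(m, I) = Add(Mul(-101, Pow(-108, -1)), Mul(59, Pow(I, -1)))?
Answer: Rational(2052, 132382811) ≈ 1.5500e-5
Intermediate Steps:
Function('o')(m, I) = Add(Rational(101, 108), Mul(59, Pow(I, -1))) (Function('o')(m, I) = Add(Mul(-101, Rational(-1, 108)), Mul(59, Pow(I, -1))) = Add(Rational(101, 108), Mul(59, Pow(I, -1))))
Pow(Add(Function('o')(-110, 19), 64510), -1) = Pow(Add(Add(Rational(101, 108), Mul(59, Pow(19, -1))), 64510), -1) = Pow(Add(Add(Rational(101, 108), Mul(59, Rational(1, 19))), 64510), -1) = Pow(Add(Add(Rational(101, 108), Rational(59, 19)), 64510), -1) = Pow(Add(Rational(8291, 2052), 64510), -1) = Pow(Rational(132382811, 2052), -1) = Rational(2052, 132382811)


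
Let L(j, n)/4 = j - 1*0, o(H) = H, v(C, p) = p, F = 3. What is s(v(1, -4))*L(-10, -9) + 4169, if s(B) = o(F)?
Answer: 4049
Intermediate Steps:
L(j, n) = 4*j (L(j, n) = 4*(j - 1*0) = 4*(j + 0) = 4*j)
s(B) = 3
s(v(1, -4))*L(-10, -9) + 4169 = 3*(4*(-10)) + 4169 = 3*(-40) + 4169 = -120 + 4169 = 4049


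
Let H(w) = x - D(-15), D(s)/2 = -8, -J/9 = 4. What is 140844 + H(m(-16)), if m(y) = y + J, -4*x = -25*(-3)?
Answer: 563365/4 ≈ 1.4084e+5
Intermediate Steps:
J = -36 (J = -9*4 = -36)
D(s) = -16 (D(s) = 2*(-8) = -16)
x = -75/4 (x = -(-25)*(-3)/4 = -¼*75 = -75/4 ≈ -18.750)
m(y) = -36 + y (m(y) = y - 36 = -36 + y)
H(w) = -11/4 (H(w) = -75/4 - 1*(-16) = -75/4 + 16 = -11/4)
140844 + H(m(-16)) = 140844 - 11/4 = 563365/4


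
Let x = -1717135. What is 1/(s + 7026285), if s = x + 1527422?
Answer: 1/6836572 ≈ 1.4627e-7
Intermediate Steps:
s = -189713 (s = -1717135 + 1527422 = -189713)
1/(s + 7026285) = 1/(-189713 + 7026285) = 1/6836572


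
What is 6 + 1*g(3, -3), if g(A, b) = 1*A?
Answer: 9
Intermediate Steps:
g(A, b) = A
6 + 1*g(3, -3) = 6 + 1*3 = 6 + 3 = 9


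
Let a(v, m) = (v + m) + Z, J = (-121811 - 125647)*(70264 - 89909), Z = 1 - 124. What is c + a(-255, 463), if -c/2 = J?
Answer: -9722624735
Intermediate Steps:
Z = -123
J = 4861312410 (J = -247458*(-19645) = 4861312410)
c = -9722624820 (c = -2*4861312410 = -9722624820)
a(v, m) = -123 + m + v (a(v, m) = (v + m) - 123 = (m + v) - 123 = -123 + m + v)
c + a(-255, 463) = -9722624820 + (-123 + 463 - 255) = -9722624820 + 85 = -9722624735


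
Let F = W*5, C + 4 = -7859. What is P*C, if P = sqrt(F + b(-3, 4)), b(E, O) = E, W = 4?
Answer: -7863*sqrt(17) ≈ -32420.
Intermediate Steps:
C = -7863 (C = -4 - 7859 = -7863)
F = 20 (F = 4*5 = 20)
P = sqrt(17) (P = sqrt(20 - 3) = sqrt(17) ≈ 4.1231)
P*C = sqrt(17)*(-7863) = -7863*sqrt(17)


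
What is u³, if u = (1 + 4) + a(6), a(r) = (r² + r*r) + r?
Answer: 571787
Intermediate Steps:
a(r) = r + 2*r² (a(r) = (r² + r²) + r = 2*r² + r = r + 2*r²)
u = 83 (u = (1 + 4) + 6*(1 + 2*6) = 5 + 6*(1 + 12) = 5 + 6*13 = 5 + 78 = 83)
u³ = 83³ = 571787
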